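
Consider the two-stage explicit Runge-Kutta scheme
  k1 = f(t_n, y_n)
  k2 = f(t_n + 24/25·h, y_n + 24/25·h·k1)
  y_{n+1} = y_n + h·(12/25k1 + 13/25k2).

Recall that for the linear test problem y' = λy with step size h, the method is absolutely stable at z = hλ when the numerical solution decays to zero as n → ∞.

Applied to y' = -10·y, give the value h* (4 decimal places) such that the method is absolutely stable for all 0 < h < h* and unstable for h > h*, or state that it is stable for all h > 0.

Test eqn y'=λy, z=hλ:
  k1=λy_n ⇒ h·k1=z·y_n;  k2=λ(1+24/25z)y_n ⇒ h·k2=z(1+24/25z)y_n
  y_{n+1}/y_n = 1 + 12/25z + 13/25z(1+24/25z) = 1 + z + 312/625z²
  R(z) = 1 + z + 312/625z².

Boundary: |R(x)|=1, x<0.
x=-1.4: |R|=0.5784
R=1: x+312/625x²=0 ⇒ x=−625/312=-2.0032; min R=1−1/(4·312/625)=0.4992>−1
Confirm numerically:
  x=-1.739: |R|=0.77064 <1
  x=-1.579: |R|=0.66563 <1
  x=-1.293: |R|=0.54159 <1
  x=-2.447: |R|=1.54211 >1
  x=-2.086: |R|=1.08622 >1
Stable set (-2.0032, 0).

(-2.0032,0); λ=-10 ⇒ h* = (625/312)/10 = 0.2003.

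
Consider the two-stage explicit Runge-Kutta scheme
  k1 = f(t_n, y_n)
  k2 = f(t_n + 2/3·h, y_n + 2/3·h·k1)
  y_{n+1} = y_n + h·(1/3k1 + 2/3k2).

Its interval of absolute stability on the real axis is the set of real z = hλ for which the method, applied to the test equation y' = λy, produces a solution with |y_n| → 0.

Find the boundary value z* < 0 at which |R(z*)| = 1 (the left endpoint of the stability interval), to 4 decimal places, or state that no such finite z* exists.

Set f=λy, z=hλ:
  k1=λy_n ⇒ h·k1=z·y_n;  k2=λ(1+2/3z)y_n ⇒ h·k2=z(1+2/3z)y_n
  y_{n+1}/y_n = 1 + 1/3z + 2/3z(1+2/3z) = 1 + z + 4/9z²
  Hence R(z) = 1 + z + 4/9z².

Need |R(x)|<1, x<0.
x=-0.57: |R|=0.5744
R=1: x+4/9x²=0 ⇒ x=−9/4=-2.2500; min R=1−1/(4·4/9)=0.4375>−1
Confirm numerically:
  x=-2.068: |R|=0.83272 <1
  x=-1.900: |R|=0.70444 <1
  x=-1.459: |R|=0.48708 <1
  x=-2.537: |R|=1.32361 >1
  x=-2.470: |R|=1.24151 >1
Interval (-2.2500, 0).

left endpoint -2.2500.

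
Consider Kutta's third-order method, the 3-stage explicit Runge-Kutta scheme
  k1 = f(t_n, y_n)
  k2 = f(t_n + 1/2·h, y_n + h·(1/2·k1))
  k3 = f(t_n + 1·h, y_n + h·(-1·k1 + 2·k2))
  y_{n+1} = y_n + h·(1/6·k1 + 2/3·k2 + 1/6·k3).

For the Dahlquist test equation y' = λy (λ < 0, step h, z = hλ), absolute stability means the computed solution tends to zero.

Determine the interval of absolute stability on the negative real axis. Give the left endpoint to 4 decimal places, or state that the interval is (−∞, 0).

(-2.5127, 0).

On y'=λy, z=hλ:
  order 3, 3-stage ⇒ R(z)=1+z+z^2/2+z^3/6
  (e.g. R(-0.99)=0.33833, |R|=0.33833)

Boundary: |R(x)|=1, x<0.
x=-0.99: |R|=0.3383
|R(-2.38)|=0.7947 |R(-1.48)|=0.0749 |R(-1.34)|=0.1568
Bisect:
  x_lo=-3.1523 |R|=2.4044  x_hi=-0.0576 |R|=0.9440
  mid=-1.60494 |R|=0.00604 →hi
  mid=-2.37860 |R|=0.79265 →hi
  mid=-2.76543 |R|=1.46644 →lo
  mid=-2.57201 |R|=1.10014 →lo
  mid=-2.47531 |R|=0.93949 →hi
  mid=-2.52366 |R|=1.01804 →lo
  mid=-2.49948 |R|=0.97833 →hi
  mid=-2.51157 |R|=0.99807 →hi
  mid=-2.51762 |R|=1.00803 →lo
  ...
  [-2.51289,-2.51270] ⇒ x*=-2.5127
Stable set (-2.5127, 0).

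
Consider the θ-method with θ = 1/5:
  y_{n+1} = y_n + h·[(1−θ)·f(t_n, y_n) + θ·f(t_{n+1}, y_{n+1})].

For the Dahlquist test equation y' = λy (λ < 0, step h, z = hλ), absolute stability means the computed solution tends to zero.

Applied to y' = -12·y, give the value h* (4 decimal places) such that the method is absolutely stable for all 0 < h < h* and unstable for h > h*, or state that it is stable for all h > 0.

Set f=λy, z=hλ:
  y_{n+1} = y_n + z·[4/5·y_n + 1/5·y_{n+1}] ⇒ (1 − 1/5z)y_{n+1} = (1 + 4/5z)y_n
  R(z) = (1 + 4/5z)/(1 − 1/5z).

Find x<0 with |R(x)|<1.
x=-1.49: |R|=0.1479
R=−1: 1+4/5x = −1+1/5x ⇒ -3/5x=2 ⇒ x=2/(-3/5)=-3.3333
Confirm numerically:
  x=-3.313: |R|=0.99266 <1
  x=-2.444: |R|=0.64159 <1
  x=-2.187: |R|=0.52150 <1
  x=-1.660: |R|=0.24625 <1
  x=-3.712: |R|=1.13039 >1
  x=-3.598: |R|=1.09235 >1
  x=-3.463: |R|=1.04596 >1
Interval (-3.3333, 0).

(-3.3333,0); λ=-12 ⇒ h* = (10/3)/12 = 0.2778.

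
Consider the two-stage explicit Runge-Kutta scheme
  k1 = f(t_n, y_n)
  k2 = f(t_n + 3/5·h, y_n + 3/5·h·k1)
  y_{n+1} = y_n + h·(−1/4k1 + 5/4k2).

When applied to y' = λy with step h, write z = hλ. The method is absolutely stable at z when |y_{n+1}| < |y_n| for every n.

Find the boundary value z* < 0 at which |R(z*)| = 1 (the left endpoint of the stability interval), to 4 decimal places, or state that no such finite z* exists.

On y'=λy, z=hλ:
  k1=λy_n ⇒ h·k1=z·y_n;  k2=λ(1+3/5z)y_n ⇒ h·k2=z(1+3/5z)y_n
  y_{n+1}/y_n = 1 − 1/4z + 5/4z(1+3/5z) = 1 + z + 3/4z²
  R(z) = 1 + z + 3/4z².

Find x<0 with |R(x)|<1.
x=-1.4: |R|=1.0700
R=1: x+3/4x²=0 ⇒ x=−4/3=-1.3333; min R=1−1/(4·3/4)=0.6667>−1
Confirm numerically:
  x=-1.078: |R|=0.79356 <1
  x=-1.000: |R|=0.75000 <1
  x=-0.582: |R|=0.67204 <1
  x=-0.573: |R|=0.67325 <1
  x=-1.789: |R|=1.61139 >1
  x=-1.501: |R|=1.18875 >1
Stable set (-1.3333, 0).

z* = -1.3333.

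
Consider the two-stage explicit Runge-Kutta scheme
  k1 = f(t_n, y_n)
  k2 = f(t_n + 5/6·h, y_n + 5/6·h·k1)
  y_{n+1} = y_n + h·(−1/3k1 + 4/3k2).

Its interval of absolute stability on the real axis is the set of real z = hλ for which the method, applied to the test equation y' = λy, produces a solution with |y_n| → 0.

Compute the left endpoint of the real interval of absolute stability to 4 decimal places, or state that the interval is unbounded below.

z* = -0.9000.

Set f=λy, z=hλ:
  k1=λy_n ⇒ h·k1=z·y_n;  k2=λ(1+5/6z)y_n ⇒ h·k2=z(1+5/6z)y_n
  y_{n+1}/y_n = 1 − 1/3z + 4/3z(1+5/6z) = 1 + z + 10/9z²
  Hence R(z) = 1 + z + 10/9z².

Boundary: |R(x)|=1, x<0.
x=-1.72: |R|=2.5671
R=1: x+10/9x²=0 ⇒ x=−9/10=-0.9000; min R=1−1/(4·10/9)=0.7750>−1
Confirm numerically:
  x=-0.873: |R|=0.97381 <1
  x=-0.869: |R|=0.97007 <1
  x=-0.471: |R|=0.77549 <1
  x=-0.378: |R|=0.78076 <1
  x=-1.096: |R|=1.23868 >1
  x=-1.057: |R|=1.18439 >1
  x=-1.049: |R|=1.17367 >1
Stable set (-0.9000, 0).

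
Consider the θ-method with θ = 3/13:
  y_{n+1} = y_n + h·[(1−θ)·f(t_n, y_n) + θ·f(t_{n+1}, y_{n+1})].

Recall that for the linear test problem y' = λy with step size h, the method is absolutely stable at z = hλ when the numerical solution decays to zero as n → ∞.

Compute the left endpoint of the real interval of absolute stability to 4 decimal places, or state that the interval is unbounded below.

left endpoint -3.7143.

Test eqn y'=λy, z=hλ:
  y_{n+1} = y_n + z·[10/13·y_n + 3/13·y_{n+1}] ⇒ (1 − 3/13z)y_{n+1} = (1 + 10/13z)y_n
  R(z) = (1 + 10/13z)/(1 − 3/13z).

Find x<0 with |R(x)|<1.
x=-1.15: |R|=0.0912
R=−1: 1+10/13x = −1+3/13x ⇒ -7/13x=2 ⇒ x=2/(-7/13)=-3.7143
Confirm numerically:
  x=-3.564: |R|=0.95560 <1
  x=-2.550: |R|=0.60533 <1
  x=-2.441: |R|=0.56143 <1
  x=-2.009: |R|=0.37263 <1
  x=-4.201: |R|=1.13307 >1
  x=-4.175: |R|=1.12635 >1
Stable set (-3.7143, 0).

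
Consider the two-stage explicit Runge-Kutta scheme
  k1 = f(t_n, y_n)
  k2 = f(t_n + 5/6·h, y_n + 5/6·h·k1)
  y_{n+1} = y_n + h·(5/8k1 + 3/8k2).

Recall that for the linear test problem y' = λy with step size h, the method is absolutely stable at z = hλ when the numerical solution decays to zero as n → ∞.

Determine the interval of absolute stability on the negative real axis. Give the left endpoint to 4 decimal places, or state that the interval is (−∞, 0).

z∈(-3.2000,0).

With y'=λy (z=hλ):
  k1=λy_n ⇒ h·k1=z·y_n;  k2=λ(1+5/6z)y_n ⇒ h·k2=z(1+5/6z)y_n
  y_{n+1}/y_n = 1 + 5/8z + 3/8z(1+5/6z) = 1 + z + 5/16z²
  ⇒ R(z) = 1 + z + 5/16z².

Boundary: |R(x)|=1, x<0.
x=-1.31: |R|=0.2263
R=1: x+5/16x²=0 ⇒ x=−16/5=-3.2000; min R=1−1/(4·5/16)=0.2000>−1
Confirm numerically:
  x=-3.136: |R|=0.93728 <1
  x=-3.074: |R|=0.87896 <1
  x=-1.920: |R|=0.23200 <1
  x=-1.677: |R|=0.20185 <1
  x=-3.697: |R|=1.57419 >1
  x=-3.311: |R|=1.11485 >1
  x=-3.251: |R|=1.05181 >1
So |R|<1 on (-3.2000, 0).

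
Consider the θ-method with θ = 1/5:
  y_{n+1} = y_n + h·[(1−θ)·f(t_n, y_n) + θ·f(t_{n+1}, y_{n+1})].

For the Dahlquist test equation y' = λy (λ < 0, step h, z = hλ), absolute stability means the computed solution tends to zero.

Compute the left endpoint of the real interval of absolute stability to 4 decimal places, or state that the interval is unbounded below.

Set f=λy, z=hλ:
  y_{n+1} = y_n + z·[4/5·y_n + 1/5·y_{n+1}] ⇒ (1 − 1/5z)y_{n+1} = (1 + 4/5z)y_n
  Hence R(z) = (1 + 4/5z)/(1 − 1/5z).

Need |R(x)|<1, x<0.
x=-0.52: |R|=0.5290
R=−1: 1+4/5x = −1+1/5x ⇒ -3/5x=2 ⇒ x=2/(-3/5)=-3.3333
Confirm numerically:
  x=-2.970: |R|=0.86324 <1
  x=-2.166: |R|=0.51130 <1
  x=-1.682: |R|=0.25861 <1
  x=-3.794: |R|=1.15715 >1
  x=-3.711: |R|=1.13007 >1
  x=-3.666: |R|=1.11516 >1
Stable set (-3.3333, 0).

z* = -3.3333.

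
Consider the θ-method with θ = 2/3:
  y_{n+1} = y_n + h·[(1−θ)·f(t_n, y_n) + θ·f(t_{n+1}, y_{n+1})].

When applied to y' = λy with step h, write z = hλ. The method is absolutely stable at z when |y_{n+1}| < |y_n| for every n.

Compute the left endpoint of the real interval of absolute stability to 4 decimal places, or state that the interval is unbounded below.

unbounded; (−∞, 0).

Test eqn y'=λy, z=hλ:
  y_{n+1} = y_n + z·[1/3·y_n + 2/3·y_{n+1}] ⇒ (1 − 2/3z)y_{n+1} = (1 + 1/3z)y_n
  so R(z) = (1 + 1/3z)/(1 − 2/3z).

Need |R(x)|<1, x<0.
x=-0.44: |R|=0.6598
x=-2: |R|=0.1429
x=-10: |R|=0.3043
x=-100: |R|=0.4778
θ=2/3≥1/2 ⇒ |1+1/3x|<|1−2/3x| ∀x<0 ⇒ stable on all of ℝ⁻.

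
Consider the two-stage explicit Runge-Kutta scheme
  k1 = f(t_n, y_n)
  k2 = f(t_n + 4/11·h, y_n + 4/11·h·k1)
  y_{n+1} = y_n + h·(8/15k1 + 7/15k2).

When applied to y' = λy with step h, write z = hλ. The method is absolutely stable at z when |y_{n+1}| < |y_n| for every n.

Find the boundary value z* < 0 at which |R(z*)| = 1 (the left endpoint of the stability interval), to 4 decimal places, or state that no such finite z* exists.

Set f=λy, z=hλ:
  k1=λy_n ⇒ h·k1=z·y_n;  k2=λ(1+4/11z)y_n ⇒ h·k2=z(1+4/11z)y_n
  y_{n+1}/y_n = 1 + 8/15z + 7/15z(1+4/11z) = 1 + z + 28/165z²
  Hence R(z) = 1 + z + 28/165z².

Solve |R(x)|<1 on ℝ⁻.
x=-1.71: |R|=0.2138
R=1: x+28/165x²=0 ⇒ x=−165/28=-5.8929; min R=1−1/(4·28/165)=-0.4732>−1
Confirm numerically:
  x=-4.653: |R|=0.02101 <1
  x=-4.621: |R|=0.00265 <1
  x=-4.014: |R|=0.27981 <1
  x=-3.493: |R|=0.42252 <1
  x=-6.456: |R|=1.61696 >1
  x=-6.392: |R|=1.54142 >1
So |R|<1 on (-5.8929, 0).

left endpoint -5.8929.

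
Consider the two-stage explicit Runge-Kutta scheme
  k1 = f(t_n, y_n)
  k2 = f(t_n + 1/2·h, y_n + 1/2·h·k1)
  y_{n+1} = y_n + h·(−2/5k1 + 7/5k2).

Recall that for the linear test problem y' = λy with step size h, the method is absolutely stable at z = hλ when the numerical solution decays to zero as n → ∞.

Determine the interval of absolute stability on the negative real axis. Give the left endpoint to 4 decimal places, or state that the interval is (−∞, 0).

Test eqn y'=λy, z=hλ:
  k1=λy_n ⇒ h·k1=z·y_n;  k2=λ(1+1/2z)y_n ⇒ h·k2=z(1+1/2z)y_n
  y_{n+1}/y_n = 1 − 2/5z + 7/5z(1+1/2z) = 1 + z + 7/10z²
  ⇒ R(z) = 1 + z + 7/10z².

Find x<0 with |R(x)|<1.
x=-0.6: |R|=0.6520
R=1: x+7/10x²=0 ⇒ x=−10/7=-1.4286; min R=1−1/(4·7/10)=0.6429>−1
Confirm numerically:
  x=-1.197: |R|=0.80597 <1
  x=-1.135: |R|=0.76676 <1
  x=-1.023: |R|=0.70957 <1
  x=-0.822: |R|=0.65098 <1
  x=-1.977: |R|=1.75897 >1
  x=-1.518: |R|=1.09503 >1
  x=-1.493: |R|=1.06733 >1
Stable set (-1.4286, 0).

z∈(-1.4286,0).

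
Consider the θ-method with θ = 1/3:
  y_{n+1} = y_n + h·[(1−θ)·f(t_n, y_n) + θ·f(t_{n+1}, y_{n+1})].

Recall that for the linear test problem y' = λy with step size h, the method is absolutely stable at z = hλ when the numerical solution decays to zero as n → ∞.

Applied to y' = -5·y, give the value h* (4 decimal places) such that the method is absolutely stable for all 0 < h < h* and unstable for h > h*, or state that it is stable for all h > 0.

With y'=λy (z=hλ):
  y_{n+1} = y_n + z·[2/3·y_n + 1/3·y_{n+1}] ⇒ (1 − 1/3z)y_{n+1} = (1 + 2/3z)y_n
  Hence R(z) = (1 + 2/3z)/(1 − 1/3z).

Need |R(x)|<1, x<0.
x=-1.25: |R|=0.1176
R=−1: 1+2/3x = −1+1/3x ⇒ -1/3x=2 ⇒ x=2/(-1/3)=-6.0000
Confirm numerically:
  x=-5.045: |R|=0.88129 <1
  x=-4.756: |R|=0.83961 <1
  x=-4.673: |R|=0.82706 <1
  x=-4.613: |R|=0.81781 <1
  x=-6.512: |R|=1.05383 >1
  x=-6.217: |R|=1.02354 >1
Stable set (-6.0000, 0).

(-6.0000,0); λ=-5 ⇒ h* = (6)/5 = 1.2000.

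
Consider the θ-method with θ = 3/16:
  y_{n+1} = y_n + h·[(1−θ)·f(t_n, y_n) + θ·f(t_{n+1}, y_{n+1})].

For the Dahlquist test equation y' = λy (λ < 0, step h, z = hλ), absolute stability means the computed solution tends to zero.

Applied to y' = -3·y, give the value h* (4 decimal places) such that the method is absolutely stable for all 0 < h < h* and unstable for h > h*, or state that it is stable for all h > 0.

(-3.2000,0); λ=-3 ⇒ h* = (16/5)/3 = 1.0667.

Test eqn y'=λy, z=hλ:
  y_{n+1} = y_n + z·[13/16·y_n + 3/16·y_{n+1}] ⇒ (1 − 3/16z)y_{n+1} = (1 + 13/16z)y_n
  ⇒ R(z) = (1 + 13/16z)/(1 − 3/16z).

Boundary: |R(x)|=1, x<0.
x=-0.45: |R|=0.5850
R=−1: 1+13/16x = −1+3/16x ⇒ -5/8x=2 ⇒ x=2/(-5/8)=-3.2000
Confirm numerically:
  x=-2.846: |R|=0.85573 <1
  x=-2.608: |R|=0.75151 <1
  x=-2.524: |R|=0.71322 <1
  x=-2.348: |R|=0.63027 <1
  x=-3.558: |R|=1.13421 >1
  x=-3.528: |R|=1.12338 >1
  x=-3.244: |R|=1.01710 >1
Stable set (-3.2000, 0).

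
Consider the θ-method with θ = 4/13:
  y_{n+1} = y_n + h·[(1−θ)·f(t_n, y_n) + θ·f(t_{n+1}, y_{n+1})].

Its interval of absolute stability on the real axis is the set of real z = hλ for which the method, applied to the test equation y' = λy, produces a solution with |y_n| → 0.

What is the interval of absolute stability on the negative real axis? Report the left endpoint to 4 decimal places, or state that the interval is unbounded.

(-5.2000, 0).

Test eqn y'=λy, z=hλ:
  y_{n+1} = y_n + z·[9/13·y_n + 4/13·y_{n+1}] ⇒ (1 − 4/13z)y_{n+1} = (1 + 9/13z)y_n
  ⇒ R(z) = (1 + 9/13z)/(1 − 4/13z).

Solve |R(x)|<1 on ℝ⁻.
x=-0.33: |R|=0.7004
R=−1: 1+9/13x = −1+4/13x ⇒ -5/13x=2 ⇒ x=2/(-5/13)=-5.2000
Confirm numerically:
  x=-3.671: |R|=0.72385 <1
  x=-3.541: |R|=0.69463 <1
  x=-2.136: |R|=0.28890 <1
  x=-5.535: |R|=1.04767 >1
  x=-5.388: |R|=1.02721 >1
  x=-5.272: |R|=1.01056 >1
Interval (-5.2000, 0).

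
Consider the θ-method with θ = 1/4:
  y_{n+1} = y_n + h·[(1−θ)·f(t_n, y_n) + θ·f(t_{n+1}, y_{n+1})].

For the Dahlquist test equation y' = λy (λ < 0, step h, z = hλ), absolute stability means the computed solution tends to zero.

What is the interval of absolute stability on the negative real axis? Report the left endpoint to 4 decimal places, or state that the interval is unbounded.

z∈(-4.0000,0).

Test eqn y'=λy, z=hλ:
  y_{n+1} = y_n + z·[3/4·y_n + 1/4·y_{n+1}] ⇒ (1 − 1/4z)y_{n+1} = (1 + 3/4z)y_n
  R(z) = (1 + 3/4z)/(1 − 1/4z).

Boundary: |R(x)|=1, x<0.
x=-0.83: |R|=0.3126
R=−1: 1+3/4x = −1+1/4x ⇒ -1/2x=2 ⇒ x=2/(-1/2)=-4.0000
Confirm numerically:
  x=-3.710: |R|=0.92477 <1
  x=-3.481: |R|=0.86125 <1
  x=-3.435: |R|=0.84802 <1
  x=-1.937: |R|=0.30504 <1
  x=-4.459: |R|=1.10852 >1
  x=-4.140: |R|=1.03440 >1
So |R|<1 on (-4.0000, 0).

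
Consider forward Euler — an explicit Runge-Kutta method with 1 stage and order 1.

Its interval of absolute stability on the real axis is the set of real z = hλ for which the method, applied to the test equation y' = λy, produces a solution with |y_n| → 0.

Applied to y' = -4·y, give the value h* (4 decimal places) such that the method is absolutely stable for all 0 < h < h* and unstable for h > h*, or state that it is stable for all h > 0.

Test eqn y'=λy, z=hλ:
  order 1, 1-stage ⇒ R(z)=1+z
  (e.g. R(-0.81)=0.19000, |R|=0.19000)

Solve |R(x)|<1 on ℝ⁻.
x=-0.81: |R|=0.1900
|R(-1.94)|=0.9400 |R(-1.73)|=0.7300 |R(-0.52)|=0.4800
Bisect:
  x_lo=-2.6644 |R|=1.6644  x_hi=-0.2189 |R|=0.7811
  mid=-1.44166 |R|=0.44166 →hi
  mid=-2.05304 |R|=1.05304 →lo
  mid=-1.74735 |R|=0.74735 →hi
  mid=-1.90020 |R|=0.90020 →hi
  mid=-1.97662 |R|=0.97662 →hi
  mid=-2.01483 |R|=1.01483 →lo
  mid=-1.99573 |R|=0.99573 →hi
  mid=-2.00528 |R|=1.00528 →lo
  mid=-2.00050 |R|=1.00050 →lo
  mid=-1.99811 |R|=0.99811 →hi
  ...
  [-2.00006,-1.99991] ⇒ x*=-2.0000
Interval (-2.0000, 0).

(-2.0000,0); λ=-4 ⇒ h* = 0.5000.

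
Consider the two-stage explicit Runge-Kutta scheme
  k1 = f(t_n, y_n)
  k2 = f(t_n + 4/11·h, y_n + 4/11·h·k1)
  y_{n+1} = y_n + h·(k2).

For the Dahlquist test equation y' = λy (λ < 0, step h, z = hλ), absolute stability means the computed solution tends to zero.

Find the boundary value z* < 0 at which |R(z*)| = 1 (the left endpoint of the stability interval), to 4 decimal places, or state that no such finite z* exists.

With y'=λy (z=hλ):
  k1=λy_n ⇒ h·k1=z·y_n;  k2=λ(1+4/11z)y_n ⇒ h·k2=z(1+4/11z)y_n
  y_{n+1}/y_n = 1 + z(1+4/11z) = 1 + z + 4/11z²
  ⇒ R(z) = 1 + z + 4/11z².

Need |R(x)|<1, x<0.
x=-1.5: |R|=0.3182
R=1: x+4/11x²=0 ⇒ x=−11/4=-2.7500; min R=1−1/(4·4/11)=0.3125>−1
Confirm numerically:
  x=-2.206: |R|=0.56361 <1
  x=-2.186: |R|=0.55167 <1
  x=-2.025: |R|=0.46614 <1
  x=-1.834: |R|=0.38911 <1
  x=-3.346: |R|=1.72517 >1
  x=-3.073: |R|=1.36094 >1
  x=-3.016: |R|=1.29173 >1
So |R|<1 on (-2.7500, 0).

z* = -2.7500.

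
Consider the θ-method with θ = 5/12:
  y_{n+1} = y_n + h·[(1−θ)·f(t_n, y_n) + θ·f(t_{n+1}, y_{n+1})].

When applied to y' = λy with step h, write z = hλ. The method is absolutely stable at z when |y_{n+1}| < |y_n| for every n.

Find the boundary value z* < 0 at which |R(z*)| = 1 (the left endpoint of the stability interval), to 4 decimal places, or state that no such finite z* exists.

Set f=λy, z=hλ:
  y_{n+1} = y_n + z·[7/12·y_n + 5/12·y_{n+1}] ⇒ (1 − 5/12z)y_{n+1} = (1 + 7/12z)y_n
  so R(z) = (1 + 7/12z)/(1 − 5/12z).

Solve |R(x)|<1 on ℝ⁻.
x=-1.01: |R|=0.2891
R=−1: 1+7/12x = −1+5/12x ⇒ -1/6x=2 ⇒ x=2/(-1/6)=-12.0000
Confirm numerically:
  x=-9.501: |R|=0.91601 <1
  x=-6.656: |R|=0.76396 <1
  x=-4.823: |R|=0.60255 <1
  x=-12.412: |R|=1.01113 >1
  x=-12.106: |R|=1.00292 >1
Stable set (-12.0000, 0).

left endpoint -12.0000.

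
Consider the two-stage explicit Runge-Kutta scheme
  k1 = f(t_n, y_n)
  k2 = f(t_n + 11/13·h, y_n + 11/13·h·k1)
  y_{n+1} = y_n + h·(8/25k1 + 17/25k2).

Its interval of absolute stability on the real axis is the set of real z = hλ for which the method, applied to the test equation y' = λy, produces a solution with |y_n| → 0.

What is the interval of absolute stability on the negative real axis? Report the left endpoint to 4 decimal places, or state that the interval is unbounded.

On y'=λy, z=hλ:
  k1=λy_n ⇒ h·k1=z·y_n;  k2=λ(1+11/13z)y_n ⇒ h·k2=z(1+11/13z)y_n
  y_{n+1}/y_n = 1 + 8/25z + 17/25z(1+11/13z) = 1 + z + 187/325z²
  Hence R(z) = 1 + z + 187/325z².

Boundary: |R(x)|=1, x<0.
x=-1.57: |R|=0.8483
R=1: x+187/325x²=0 ⇒ x=−325/187=-1.7380; min R=1−1/(4·187/325)=0.5655>−1
Confirm numerically:
  x=-1.624: |R|=0.89351 <1
  x=-0.970: |R|=0.57138 <1
  x=-0.771: |R|=0.57103 <1
  x=-2.173: |R|=1.54393 >1
  x=-2.167: |R|=1.53494 >1
  x=-1.796: |R|=1.05997 >1
Interval (-1.7380, 0).

z∈(-1.7380,0).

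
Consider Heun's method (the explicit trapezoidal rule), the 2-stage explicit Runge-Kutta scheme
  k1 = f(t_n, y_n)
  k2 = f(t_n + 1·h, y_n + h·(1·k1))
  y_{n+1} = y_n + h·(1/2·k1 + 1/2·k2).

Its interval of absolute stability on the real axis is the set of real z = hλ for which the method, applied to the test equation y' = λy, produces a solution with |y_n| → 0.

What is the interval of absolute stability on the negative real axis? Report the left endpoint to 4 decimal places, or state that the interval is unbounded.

(-2.0000, 0).

Test eqn y'=λy, z=hλ:
  order 2, 2-stage ⇒ R(z)=1+z+z^2/2
  (e.g. R(-1.74)=0.77380, |R|=0.77380)

Find x<0 with |R(x)|<1.
x=-1.74: |R|=0.7738
|R(-2.14)|=1.1498 |R(-0.88)|=0.5072
Bisect:
  x_lo=-2.5174 |R|=1.6513  x_hi=-0.1795 |R|=0.8366
  mid=-1.34846 |R|=0.56071 →hi
  mid=-1.93294 |R|=0.93518 →hi
  mid=-2.22517 |R|=1.25052 →lo
  mid=-2.07905 |R|=1.08218 →lo
  mid=-2.00599 |R|=1.00601 →lo
  mid=-1.96947 |R|=0.96993 →hi
  mid=-1.98773 |R|=0.98781 →hi
  ...
  [-2.00000,-1.99986] ⇒ x*=-2.0000
Interval (-2.0000, 0).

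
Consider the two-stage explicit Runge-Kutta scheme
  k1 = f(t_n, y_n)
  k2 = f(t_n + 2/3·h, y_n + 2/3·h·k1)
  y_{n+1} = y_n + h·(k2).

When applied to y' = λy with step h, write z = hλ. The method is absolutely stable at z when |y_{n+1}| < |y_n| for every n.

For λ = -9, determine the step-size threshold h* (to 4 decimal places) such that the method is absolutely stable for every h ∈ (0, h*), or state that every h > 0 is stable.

With y'=λy (z=hλ):
  k1=λy_n ⇒ h·k1=z·y_n;  k2=λ(1+2/3z)y_n ⇒ h·k2=z(1+2/3z)y_n
  y_{n+1}/y_n = 1 + z(1+2/3z) = 1 + z + 2/3z²
  so R(z) = 1 + z + 2/3z².

Boundary: |R(x)|=1, x<0.
x=-1.64: |R|=1.1531
R=1: x+2/3x²=0 ⇒ x=−3/2=-1.5000; min R=1−1/(4·2/3)=0.6250>−1
Confirm numerically:
  x=-1.462: |R|=0.96296 <1
  x=-0.896: |R|=0.63921 <1
  x=-0.860: |R|=0.63307 <1
  x=-1.874: |R|=1.46725 >1
  x=-1.759: |R|=1.30372 >1
  x=-1.751: |R|=1.29300 >1
Stable set (-1.5000, 0).

(-1.5000,0); λ=-9 ⇒ h* = (3/2)/9 = 0.1667.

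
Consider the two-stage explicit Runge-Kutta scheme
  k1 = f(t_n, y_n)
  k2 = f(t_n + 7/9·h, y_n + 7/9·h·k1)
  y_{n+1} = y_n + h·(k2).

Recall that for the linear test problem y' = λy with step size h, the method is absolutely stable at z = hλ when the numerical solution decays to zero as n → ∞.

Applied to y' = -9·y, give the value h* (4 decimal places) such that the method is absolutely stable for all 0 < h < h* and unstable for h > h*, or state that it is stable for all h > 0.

On y'=λy, z=hλ:
  k1=λy_n ⇒ h·k1=z·y_n;  k2=λ(1+7/9z)y_n ⇒ h·k2=z(1+7/9z)y_n
  y_{n+1}/y_n = 1 + z(1+7/9z) = 1 + z + 7/9z²
  R(z) = 1 + z + 7/9z².

Find x<0 with |R(x)|<1.
x=-1.43: |R|=1.1605
R=1: x+7/9x²=0 ⇒ x=−9/7=-1.2857; min R=1−1/(4·7/9)=0.6786>−1
Confirm numerically:
  x=-1.204: |R|=0.92348 <1
  x=-0.902: |R|=0.73080 <1
  x=-0.741: |R|=0.68606 <1
  x=-0.630: |R|=0.67870 <1
  x=-1.736: |R|=1.60799 >1
  x=-1.468: |R|=1.20813 >1
Interval (-1.2857, 0).

(-1.2857,0); λ=-9 ⇒ h* = (9/7)/9 = 0.1429.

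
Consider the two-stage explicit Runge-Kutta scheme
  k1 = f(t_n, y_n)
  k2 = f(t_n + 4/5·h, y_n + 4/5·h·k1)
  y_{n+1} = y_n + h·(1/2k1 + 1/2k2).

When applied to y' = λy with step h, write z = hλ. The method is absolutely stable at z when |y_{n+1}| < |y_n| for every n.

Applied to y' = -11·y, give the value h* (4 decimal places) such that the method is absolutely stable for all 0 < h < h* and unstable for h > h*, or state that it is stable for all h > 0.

(-2.5000,0); λ=-11 ⇒ h* = (5/2)/11 = 0.2273.

Test eqn y'=λy, z=hλ:
  k1=λy_n ⇒ h·k1=z·y_n;  k2=λ(1+4/5z)y_n ⇒ h·k2=z(1+4/5z)y_n
  y_{n+1}/y_n = 1 + 1/2z + 1/2z(1+4/5z) = 1 + z + 2/5z²
  R(z) = 1 + z + 2/5z².

Solve |R(x)|<1 on ℝ⁻.
x=-1.21: |R|=0.3756
R=1: x+2/5x²=0 ⇒ x=−5/2=-2.5000; min R=1−1/(4·2/5)=0.3750>−1
Confirm numerically:
  x=-2.073: |R|=0.64593 <1
  x=-1.903: |R|=0.54556 <1
  x=-1.078: |R|=0.38683 <1
  x=-1.062: |R|=0.38914 <1
  x=-2.957: |R|=1.54054 >1
  x=-2.753: |R|=1.27860 >1
Stable set (-2.5000, 0).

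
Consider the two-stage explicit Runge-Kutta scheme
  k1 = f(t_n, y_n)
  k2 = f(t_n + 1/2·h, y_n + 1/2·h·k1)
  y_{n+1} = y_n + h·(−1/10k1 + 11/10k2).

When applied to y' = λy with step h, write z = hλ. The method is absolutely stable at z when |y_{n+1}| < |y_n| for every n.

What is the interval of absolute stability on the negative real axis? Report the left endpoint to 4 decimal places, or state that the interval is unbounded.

(-1.8182, 0).

Set f=λy, z=hλ:
  k1=λy_n ⇒ h·k1=z·y_n;  k2=λ(1+1/2z)y_n ⇒ h·k2=z(1+1/2z)y_n
  y_{n+1}/y_n = 1 − 1/10z + 11/10z(1+1/2z) = 1 + z + 11/20z²
  ⇒ R(z) = 1 + z + 11/20z².

Boundary: |R(x)|=1, x<0.
x=-1.24: |R|=0.6057
R=1: x+11/20x²=0 ⇒ x=−20/11=-1.8182; min R=1−1/(4·11/20)=0.5455>−1
Confirm numerically:
  x=-1.422: |R|=0.69015 <1
  x=-1.278: |R|=0.62031 <1
  x=-1.195: |R|=0.59041 <1
  x=-2.228: |R|=1.50219 >1
  x=-2.079: |R|=1.29823 >1
  x=-1.865: |R|=1.04802 >1
So |R|<1 on (-1.8182, 0).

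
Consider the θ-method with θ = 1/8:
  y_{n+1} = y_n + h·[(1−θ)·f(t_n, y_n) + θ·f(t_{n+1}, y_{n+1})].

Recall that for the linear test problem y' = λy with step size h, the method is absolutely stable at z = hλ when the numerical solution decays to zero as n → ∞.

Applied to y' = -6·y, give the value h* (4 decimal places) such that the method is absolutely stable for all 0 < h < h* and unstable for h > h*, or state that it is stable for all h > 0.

(-2.6667,0); λ=-6 ⇒ h* = (8/3)/6 = 0.4444.

Set f=λy, z=hλ:
  y_{n+1} = y_n + z·[7/8·y_n + 1/8·y_{n+1}] ⇒ (1 − 1/8z)y_{n+1} = (1 + 7/8z)y_n
  so R(z) = (1 + 7/8z)/(1 − 1/8z).

Solve |R(x)|<1 on ℝ⁻.
x=-0.49: |R|=0.5383
R=−1: 1+7/8x = −1+1/8x ⇒ -3/4x=2 ⇒ x=2/(-3/4)=-2.6667
Confirm numerically:
  x=-1.449: |R|=0.22680 <1
  x=-1.210: |R|=0.05103 <1
  x=-1.207: |R|=0.04877 <1
  x=-2.786: |R|=1.06638 >1
  x=-2.765: |R|=1.05481 >1
So |R|<1 on (-2.6667, 0).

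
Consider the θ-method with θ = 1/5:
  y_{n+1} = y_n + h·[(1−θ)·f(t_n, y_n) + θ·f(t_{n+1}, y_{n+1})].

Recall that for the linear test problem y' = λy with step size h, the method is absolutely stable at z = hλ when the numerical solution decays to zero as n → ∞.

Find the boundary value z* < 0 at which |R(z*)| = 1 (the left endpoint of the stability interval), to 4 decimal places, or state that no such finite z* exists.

Test eqn y'=λy, z=hλ:
  y_{n+1} = y_n + z·[4/5·y_n + 1/5·y_{n+1}] ⇒ (1 − 1/5z)y_{n+1} = (1 + 4/5z)y_n
  ⇒ R(z) = (1 + 4/5z)/(1 − 1/5z).

Need |R(x)|<1, x<0.
x=-1.31: |R|=0.0380
R=−1: 1+4/5x = −1+1/5x ⇒ -3/5x=2 ⇒ x=2/(-3/5)=-3.3333
Confirm numerically:
  x=-3.177: |R|=0.94264 <1
  x=-2.927: |R|=0.84622 <1
  x=-2.509: |R|=0.67066 <1
  x=-1.395: |R|=0.09070 <1
  x=-3.859: |R|=1.17801 >1
  x=-3.510: |R|=1.06228 >1
  x=-3.504: |R|=1.06021 >1
Stable set (-3.3333, 0).

z* = -3.3333.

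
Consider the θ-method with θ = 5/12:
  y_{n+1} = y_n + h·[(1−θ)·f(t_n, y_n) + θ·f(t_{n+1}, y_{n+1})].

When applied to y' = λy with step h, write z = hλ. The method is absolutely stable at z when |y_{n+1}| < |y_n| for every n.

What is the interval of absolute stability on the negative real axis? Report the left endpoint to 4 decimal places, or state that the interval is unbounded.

Set f=λy, z=hλ:
  y_{n+1} = y_n + z·[7/12·y_n + 5/12·y_{n+1}] ⇒ (1 − 5/12z)y_{n+1} = (1 + 7/12z)y_n
  ⇒ R(z) = (1 + 7/12z)/(1 − 5/12z).

Find x<0 with |R(x)|<1.
x=-0.99: |R|=0.2991
R=−1: 1+7/12x = −1+5/12x ⇒ -1/6x=2 ⇒ x=2/(-1/6)=-12.0000
Confirm numerically:
  x=-9.134: |R|=0.90061 <1
  x=-8.640: |R|=0.87826 <1
  x=-7.122: |R|=0.79509 <1
  x=-12.493: |R|=1.01324 >1
  x=-12.390: |R|=1.01055 >1
Stable set (-12.0000, 0).

(-12.0000, 0).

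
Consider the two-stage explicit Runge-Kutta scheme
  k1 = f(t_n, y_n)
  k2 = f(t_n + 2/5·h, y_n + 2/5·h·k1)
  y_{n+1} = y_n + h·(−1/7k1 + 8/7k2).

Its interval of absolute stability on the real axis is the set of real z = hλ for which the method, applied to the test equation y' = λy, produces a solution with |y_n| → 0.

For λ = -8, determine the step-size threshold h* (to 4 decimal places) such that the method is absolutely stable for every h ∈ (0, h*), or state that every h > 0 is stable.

(-2.1875,0); λ=-8 ⇒ h* = (35/16)/8 = 0.2734.

On y'=λy, z=hλ:
  k1=λy_n ⇒ h·k1=z·y_n;  k2=λ(1+2/5z)y_n ⇒ h·k2=z(1+2/5z)y_n
  y_{n+1}/y_n = 1 − 1/7z + 8/7z(1+2/5z) = 1 + z + 16/35z²
  R(z) = 1 + z + 16/35z².

Need |R(x)|<1, x<0.
x=-0.74: |R|=0.5103
R=1: x+16/35x²=0 ⇒ x=−35/16=-2.1875; min R=1−1/(4·16/35)=0.4531>−1
Confirm numerically:
  x=-2.070: |R|=0.88881 <1
  x=-1.946: |R|=0.78516 <1
  x=-1.044: |R|=0.45426 <1
  x=-2.382: |R|=1.21179 >1
  x=-2.256: |R|=1.07065 >1
Interval (-2.1875, 0).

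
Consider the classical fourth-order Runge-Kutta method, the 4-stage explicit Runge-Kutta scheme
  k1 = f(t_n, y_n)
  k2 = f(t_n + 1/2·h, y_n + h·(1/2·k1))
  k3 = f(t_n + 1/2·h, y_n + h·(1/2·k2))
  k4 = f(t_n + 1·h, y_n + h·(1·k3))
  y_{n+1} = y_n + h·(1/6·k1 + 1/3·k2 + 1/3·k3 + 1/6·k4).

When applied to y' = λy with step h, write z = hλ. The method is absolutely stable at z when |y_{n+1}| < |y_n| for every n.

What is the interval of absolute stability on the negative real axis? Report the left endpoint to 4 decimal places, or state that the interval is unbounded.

z∈(-2.7853,0).

Set f=λy, z=hλ:
  order 4, 4-stage ⇒ R(z)=1+z+z^2/2+z^3/6+z^4/24
  (e.g. R(-1.2)=0.31840, |R|=0.31840)

Solve |R(x)|<1 on ℝ⁻.
x=-1.2: |R|=0.3184
|R(-2.92)|=1.2228 |R(-1.61)|=0.2705 |R(-1.09)|=0.3470
Bisect:
  x_lo=-3.5161 |R|=2.7888  x_hi=-0.2485 |R|=0.7800
  mid=-1.88228 |R|=0.30076 →hi
  mid=-2.69917 |R|=0.87773 →hi
  mid=-3.10761 |R|=1.60512 →lo
  mid=-2.90339 |R|=1.19315 →lo
  mid=-2.80128 |R|=1.02437 →lo
  mid=-2.75022 |R|=0.94840 →hi
  mid=-2.77575 |R|=0.98571 →hi
  mid=-2.78851 |R|=1.00487 →lo
  ...
  [-2.78532,-2.78512] ⇒ x*=-2.7853
Stable set (-2.7853, 0).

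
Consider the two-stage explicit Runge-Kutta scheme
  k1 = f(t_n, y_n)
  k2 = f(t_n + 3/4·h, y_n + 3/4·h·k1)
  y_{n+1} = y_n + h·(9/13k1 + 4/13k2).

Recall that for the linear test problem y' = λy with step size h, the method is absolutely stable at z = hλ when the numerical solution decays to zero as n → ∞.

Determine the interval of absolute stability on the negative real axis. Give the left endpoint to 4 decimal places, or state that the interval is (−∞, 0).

(-4.3333, 0).

On y'=λy, z=hλ:
  k1=λy_n ⇒ h·k1=z·y_n;  k2=λ(1+3/4z)y_n ⇒ h·k2=z(1+3/4z)y_n
  y_{n+1}/y_n = 1 + 9/13z + 4/13z(1+3/4z) = 1 + z + 3/13z²
  R(z) = 1 + z + 3/13z².

Need |R(x)|<1, x<0.
x=-1.16: |R|=0.1505
R=1: x+3/13x²=0 ⇒ x=−13/3=-4.3333; min R=1−1/(4·3/13)=-0.0833>−1
Confirm numerically:
  x=-3.756: |R|=0.49959 <1
  x=-3.108: |R|=0.12115 <1
  x=-2.655: |R|=0.02830 <1
  x=-2.051: |R|=0.08025 <1
  x=-4.637: |R|=1.32495 >1
  x=-4.616: |R|=1.30111 >1
  x=-4.442: |R|=1.11139 >1
Stable set (-4.3333, 0).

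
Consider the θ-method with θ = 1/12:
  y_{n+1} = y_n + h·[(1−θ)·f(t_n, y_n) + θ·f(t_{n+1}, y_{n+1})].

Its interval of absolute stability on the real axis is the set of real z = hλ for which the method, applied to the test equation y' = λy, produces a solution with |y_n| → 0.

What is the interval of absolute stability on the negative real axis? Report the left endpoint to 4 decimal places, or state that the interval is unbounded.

z∈(-2.4000,0).

With y'=λy (z=hλ):
  y_{n+1} = y_n + z·[11/12·y_n + 1/12·y_{n+1}] ⇒ (1 − 1/12z)y_{n+1} = (1 + 11/12z)y_n
  Hence R(z) = (1 + 11/12z)/(1 − 1/12z).

Boundary: |R(x)|=1, x<0.
x=-1.33: |R|=0.1973
R=−1: 1+11/12x = −1+1/12x ⇒ -5/6x=2 ⇒ x=2/(-5/6)=-2.4000
Confirm numerically:
  x=-1.765: |R|=0.53869 <1
  x=-1.572: |R|=0.38992 <1
  x=-1.380: |R|=0.23767 <1
  x=-1.038: |R|=0.04464 <1
  x=-2.734: |R|=1.22669 >1
  x=-2.564: |R|=1.11261 >1
  x=-2.455: |R|=1.03805 >1
Stable set (-2.4000, 0).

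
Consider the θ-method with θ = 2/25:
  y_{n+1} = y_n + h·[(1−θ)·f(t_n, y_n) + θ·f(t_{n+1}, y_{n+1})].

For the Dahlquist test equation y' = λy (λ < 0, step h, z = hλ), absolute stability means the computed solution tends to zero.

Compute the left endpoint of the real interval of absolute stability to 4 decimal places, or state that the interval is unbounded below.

Set f=λy, z=hλ:
  y_{n+1} = y_n + z·[23/25·y_n + 2/25·y_{n+1}] ⇒ (1 − 2/25z)y_{n+1} = (1 + 23/25z)y_n
  R(z) = (1 + 23/25z)/(1 − 2/25z).

Need |R(x)|<1, x<0.
x=-1.13: |R|=0.0363
R=−1: 1+23/25x = −1+2/25x ⇒ -21/25x=2 ⇒ x=2/(-21/25)=-2.3810
Confirm numerically:
  x=-1.829: |R|=0.59554 <1
  x=-1.732: |R|=0.52122 <1
  x=-1.366: |R|=0.23143 <1
  x=-2.907: |R|=1.35851 >1
  x=-2.797: |R|=1.28558 >1
  x=-2.692: |R|=1.21498 >1
So |R|<1 on (-2.3810, 0).

left endpoint -2.3810.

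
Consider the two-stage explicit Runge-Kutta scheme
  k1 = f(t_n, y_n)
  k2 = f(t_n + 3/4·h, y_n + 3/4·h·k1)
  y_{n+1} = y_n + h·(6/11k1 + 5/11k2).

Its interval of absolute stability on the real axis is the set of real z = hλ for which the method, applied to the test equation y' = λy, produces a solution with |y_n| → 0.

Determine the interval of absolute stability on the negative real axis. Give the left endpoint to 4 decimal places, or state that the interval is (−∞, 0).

With y'=λy (z=hλ):
  k1=λy_n ⇒ h·k1=z·y_n;  k2=λ(1+3/4z)y_n ⇒ h·k2=z(1+3/4z)y_n
  y_{n+1}/y_n = 1 + 6/11z + 5/11z(1+3/4z) = 1 + z + 15/44z²
  ⇒ R(z) = 1 + z + 15/44z².

Boundary: |R(x)|=1, x<0.
x=-1.24: |R|=0.2842
R=1: x+15/44x²=0 ⇒ x=−44/15=-2.9333; min R=1−1/(4·15/44)=0.2667>−1
Confirm numerically:
  x=-2.353: |R|=0.53448 <1
  x=-2.012: |R|=0.36805 <1
  x=-1.259: |R|=0.28137 <1
  x=-1.181: |R|=0.29449 <1
  x=-3.413: |R|=1.55810 >1
  x=-3.153: |R|=1.23612 >1
  x=-2.987: |R|=1.05465 >1
So |R|<1 on (-2.9333, 0).

(-2.9333, 0).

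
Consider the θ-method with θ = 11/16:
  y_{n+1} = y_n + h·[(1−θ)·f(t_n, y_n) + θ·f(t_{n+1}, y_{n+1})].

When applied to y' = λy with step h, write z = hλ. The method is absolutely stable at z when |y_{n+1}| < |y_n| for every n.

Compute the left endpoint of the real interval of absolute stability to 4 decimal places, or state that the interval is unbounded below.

With y'=λy (z=hλ):
  y_{n+1} = y_n + z·[5/16·y_n + 11/16·y_{n+1}] ⇒ (1 − 11/16z)y_{n+1} = (1 + 5/16z)y_n
  R(z) = (1 + 5/16z)/(1 − 11/16z).

Boundary: |R(x)|=1, x<0.
x=-0.84: |R|=0.4675
x=-2: |R|=0.1579
x=-10: |R|=0.2698
x=-100: |R|=0.4337
θ=11/16≥1/2 ⇒ |1+5/16x|<|1−11/16x| ∀x<0 ⇒ stable on all of ℝ⁻.

unbounded; (−∞, 0).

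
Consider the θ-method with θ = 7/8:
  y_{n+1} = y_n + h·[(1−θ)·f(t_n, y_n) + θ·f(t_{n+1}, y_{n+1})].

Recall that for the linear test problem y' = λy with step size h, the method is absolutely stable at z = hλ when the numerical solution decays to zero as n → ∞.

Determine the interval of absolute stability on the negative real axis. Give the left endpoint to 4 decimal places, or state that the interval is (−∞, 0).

Test eqn y'=λy, z=hλ:
  y_{n+1} = y_n + z·[1/8·y_n + 7/8·y_{n+1}] ⇒ (1 − 7/8z)y_{n+1} = (1 + 1/8z)y_n
  ⇒ R(z) = (1 + 1/8z)/(1 − 7/8z).

Solve |R(x)|<1 on ℝ⁻.
x=-0.64: |R|=0.5897
x=-2: |R|=0.2727
x=-10: |R|=0.0256
x=-100: |R|=0.1299
θ=7/8≥1/2 ⇒ |1+1/8x|<|1−7/8x| ∀x<0 ⇒ interval (−∞,0).

(−∞, 0) — no finite endpoint.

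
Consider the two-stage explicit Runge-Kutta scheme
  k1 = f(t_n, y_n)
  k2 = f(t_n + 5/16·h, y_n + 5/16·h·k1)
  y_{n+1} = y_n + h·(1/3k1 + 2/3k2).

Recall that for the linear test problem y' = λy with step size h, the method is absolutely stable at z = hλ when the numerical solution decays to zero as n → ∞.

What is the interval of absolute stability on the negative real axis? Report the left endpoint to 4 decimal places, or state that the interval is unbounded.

Test eqn y'=λy, z=hλ:
  k1=λy_n ⇒ h·k1=z·y_n;  k2=λ(1+5/16z)y_n ⇒ h·k2=z(1+5/16z)y_n
  y_{n+1}/y_n = 1 + 1/3z + 2/3z(1+5/16z) = 1 + z + 5/24z²
  ⇒ R(z) = 1 + z + 5/24z².

Solve |R(x)|<1 on ℝ⁻.
x=-1.14: |R|=0.1308
R=1: x+5/24x²=0 ⇒ x=−24/5=-4.8000; min R=1−1/(4·5/24)=-0.2000>−1
Confirm numerically:
  x=-3.068: |R|=0.10704 <1
  x=-2.715: |R|=0.17933 <1
  x=-2.595: |R|=0.19208 <1
  x=-2.106: |R|=0.18199 <1
  x=-5.134: |R|=1.35724 >1
  x=-4.974: |R|=1.18031 >1
Stable set (-4.8000, 0).

z∈(-4.8000,0).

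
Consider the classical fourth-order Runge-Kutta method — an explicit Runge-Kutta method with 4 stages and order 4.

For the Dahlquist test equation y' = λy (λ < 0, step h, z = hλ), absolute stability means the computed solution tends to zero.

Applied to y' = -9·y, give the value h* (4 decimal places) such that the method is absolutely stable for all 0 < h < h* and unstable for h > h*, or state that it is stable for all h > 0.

On y'=λy, z=hλ:
  order 4, 4-stage ⇒ R(z)=1+z+z^2/2+z^3/6+z^4/24
  (e.g. R(-1.72)=0.27580, |R|=0.27580)

Find x<0 with |R(x)|<1.
x=-1.72: |R|=0.2758
|R(-2.76)|=0.9625 |R(-2.48)|=0.6292 |R(-2.36)|=0.5266
Bisect:
  x_lo=-3.2286 |R|=1.9017  x_hi=-0.1042 |R|=0.9010
  mid=-1.66643 |R|=0.27211 →hi
  mid=-2.44754 |R|=0.59927 →hi
  mid=-2.83809 |R|=1.08257 →lo
  mid=-2.64282 |R|=0.80560 →hi
  mid=-2.74046 |R|=0.93448 →hi
  mid=-2.78928 |R|=1.00602 →lo
  mid=-2.76487 |R|=0.96964 →hi
  mid=-2.77707 |R|=0.98767 →hi
  mid=-2.78317 |R|=0.99681 →hi
  mid=-2.78622 |R|=1.00140 →lo
  ...
  [-2.78546,-2.78527] ⇒ x*=-2.7853
So |R|<1 on (-2.7853, 0).

(-2.7853,0); λ=-9 ⇒ h* = 0.3095.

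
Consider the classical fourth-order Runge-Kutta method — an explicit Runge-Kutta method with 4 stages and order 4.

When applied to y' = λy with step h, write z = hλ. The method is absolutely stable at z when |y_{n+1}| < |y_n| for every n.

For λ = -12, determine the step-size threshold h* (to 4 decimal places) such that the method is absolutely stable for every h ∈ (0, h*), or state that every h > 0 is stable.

On y'=λy, z=hλ:
  order 4, 4-stage ⇒ R(z)=1+z+z^2/2+z^3/6+z^4/24
  (e.g. R(-0.8)=0.45173, |R|=0.45173)

Need |R(x)|<1, x<0.
x=-0.8: |R|=0.4517
|R(-2.27)|=0.4633 |R(-1.74)|=0.2777 |R(-1.13)|=0.3359
Bisect:
  x_lo=-3.3210 |R|=2.1572  x_hi=-0.1134 |R|=0.8928
  mid=-1.71718 |R|=0.27555 →hi
  mid=-2.51908 |R|=0.66742 →hi
  mid=-2.92003 |R|=1.22289 →lo
  mid=-2.71956 |R|=0.90533 →hi
  mid=-2.81980 |R|=1.05328 →lo
  mid=-2.76968 |R|=0.97671 →hi
  mid=-2.79474 |R|=1.01433 →lo
  mid=-2.78221 |R|=0.99536 →hi
  mid=-2.78847 |R|=1.00480 →lo
  ...
  [-2.78534,-2.78514] ⇒ x*=-2.7853
Stable set (-2.7853, 0).

(-2.7853,0); λ=-12 ⇒ h* = 0.2321.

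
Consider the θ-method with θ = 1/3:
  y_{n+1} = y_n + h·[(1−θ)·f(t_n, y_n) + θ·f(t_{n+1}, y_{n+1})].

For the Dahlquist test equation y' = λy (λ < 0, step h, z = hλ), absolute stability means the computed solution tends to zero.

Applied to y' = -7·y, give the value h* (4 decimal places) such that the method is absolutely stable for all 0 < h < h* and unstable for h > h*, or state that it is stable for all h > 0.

(-6.0000,0); λ=-7 ⇒ h* = (6)/7 = 0.8571.

Set f=λy, z=hλ:
  y_{n+1} = y_n + z·[2/3·y_n + 1/3·y_{n+1}] ⇒ (1 − 1/3z)y_{n+1} = (1 + 2/3z)y_n
  so R(z) = (1 + 2/3z)/(1 − 1/3z).

Boundary: |R(x)|=1, x<0.
x=-1.62: |R|=0.0519
R=−1: 1+2/3x = −1+1/3x ⇒ -1/3x=2 ⇒ x=2/(-1/3)=-6.0000
Confirm numerically:
  x=-5.501: |R|=0.94130 <1
  x=-3.846: |R|=0.68536 <1
  x=-3.741: |R|=0.66489 <1
  x=-3.089: |R|=0.52192 <1
  x=-6.582: |R|=1.06074 >1
  x=-6.385: |R|=1.04102 >1
  x=-6.251: |R|=1.02713 >1
Interval (-6.0000, 0).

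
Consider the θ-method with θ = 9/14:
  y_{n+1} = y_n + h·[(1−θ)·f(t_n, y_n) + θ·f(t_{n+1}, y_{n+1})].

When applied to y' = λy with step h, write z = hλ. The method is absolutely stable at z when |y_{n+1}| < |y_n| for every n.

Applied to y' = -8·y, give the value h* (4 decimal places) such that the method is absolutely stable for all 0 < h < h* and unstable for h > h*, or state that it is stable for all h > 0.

On y'=λy, z=hλ:
  y_{n+1} = y_n + z·[5/14·y_n + 9/14·y_{n+1}] ⇒ (1 − 9/14z)y_{n+1} = (1 + 5/14z)y_n
  so R(z) = (1 + 5/14z)/(1 − 9/14z).

Find x<0 with |R(x)|<1.
x=-0.99: |R|=0.3950
x=-2: |R|=0.1250
x=-10: |R|=0.3462
x=-100: |R|=0.5317
θ=9/14≥1/2 ⇒ |1+5/14x|<|1−9/14x| ∀x<0 ⇒ unbounded interval.

(−∞, 0) — no finite endpoint. Any h>0 works for λ=-8.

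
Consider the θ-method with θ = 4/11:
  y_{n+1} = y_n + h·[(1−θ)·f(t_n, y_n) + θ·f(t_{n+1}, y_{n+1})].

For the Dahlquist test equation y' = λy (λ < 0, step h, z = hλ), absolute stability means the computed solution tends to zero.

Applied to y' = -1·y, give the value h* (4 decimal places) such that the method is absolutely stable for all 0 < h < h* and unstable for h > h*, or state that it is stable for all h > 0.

With y'=λy (z=hλ):
  y_{n+1} = y_n + z·[7/11·y_n + 4/11·y_{n+1}] ⇒ (1 − 4/11z)y_{n+1} = (1 + 7/11z)y_n
  so R(z) = (1 + 7/11z)/(1 − 4/11z).

Boundary: |R(x)|=1, x<0.
x=-0.69: |R|=0.4484
R=−1: 1+7/11x = −1+4/11x ⇒ -3/11x=2 ⇒ x=2/(-3/11)=-7.3333
Confirm numerically:
  x=-5.861: |R|=0.87176 <1
  x=-4.039: |R|=0.63607 <1
  x=-3.811: |R|=0.59736 <1
  x=-3.581: |R|=0.55548 <1
  x=-7.819: |R|=1.03446 >1
  x=-7.628: |R|=1.02130 >1
  x=-7.552: |R|=1.01592 >1
Stable set (-7.3333, 0).

(-7.3333,0); λ=-1 ⇒ h* = (22/3)/1 = 7.3333.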